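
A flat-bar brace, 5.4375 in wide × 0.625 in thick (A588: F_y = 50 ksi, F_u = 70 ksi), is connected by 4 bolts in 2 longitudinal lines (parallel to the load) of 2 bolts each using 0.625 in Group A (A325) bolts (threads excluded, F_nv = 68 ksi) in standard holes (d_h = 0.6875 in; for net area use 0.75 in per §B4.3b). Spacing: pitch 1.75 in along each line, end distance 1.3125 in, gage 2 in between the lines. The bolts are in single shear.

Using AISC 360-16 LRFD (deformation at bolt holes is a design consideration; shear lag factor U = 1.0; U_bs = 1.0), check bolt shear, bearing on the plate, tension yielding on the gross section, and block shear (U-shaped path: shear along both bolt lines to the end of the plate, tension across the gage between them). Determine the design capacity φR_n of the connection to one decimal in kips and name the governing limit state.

Bolt shear: A_b = π(0.625)²/4 = 0.3068 in². φR_n = 0.75 × 68 × 0.3068 × 4 × 1 = 62.6 kips.
Bearing (0.625 in plate, F_u = 70 ksi): end bolts L_c = 1.3125 − 0.6875/2 = 0.96875, R_n = min(1.2×0.96875×0.625×70, 2.4×0.625×0.625×70) = 50.859 kips/bolt; interior L_c = 1.75 − 0.6875 = 1.0625, R_n = 55.781 kips/bolt. φR_n = 0.75 × (2×50.859 + 2×55.781) = 160.0 kips.
Tension yield (gross): A_g = 5.4375×0.625 = 3.3984 in². φR_n = 0.90 × 50 × 3.3984 = 152.9 kips.
Block shear: shear path 2×[1.3125+1×1.75] = 2×3.0625 in, A_gv = 3.8281, A_nv = 2×(3.0625 − 1.5×0.75)×0.625 = 2.4219 in²; tension across gage: (2 − 1×0.75)×0.625 = 0.78125 in². R_n = min(0.6×70×2.4219, 0.6×50×3.8281) + 1.0×70×0.78125 = min(101.72, 114.84) + 54.688 = 156.41 kips. φR_n = 0.75 × 156.41 = 117.3 kips.
Governing: min(62.6, 160.0, 152.9, 117.3) = 62.6 kips → bolt shear.

62.6 kips (bolt shear governs)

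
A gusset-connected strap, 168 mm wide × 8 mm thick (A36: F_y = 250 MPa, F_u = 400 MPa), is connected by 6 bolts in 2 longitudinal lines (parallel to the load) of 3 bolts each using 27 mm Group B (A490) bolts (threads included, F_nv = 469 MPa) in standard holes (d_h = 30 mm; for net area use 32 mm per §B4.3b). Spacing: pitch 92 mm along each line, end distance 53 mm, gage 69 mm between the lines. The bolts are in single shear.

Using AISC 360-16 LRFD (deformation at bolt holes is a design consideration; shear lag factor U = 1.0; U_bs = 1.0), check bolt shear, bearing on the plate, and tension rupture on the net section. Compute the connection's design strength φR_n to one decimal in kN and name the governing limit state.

249.6 kN (net-section rupture governs)

Bolt shear: A_b = π(27)²/4 = 572.56 mm². φR_n = 0.75 × 469 × 572.56 × 6 × 1 = 1208.4 kN.
Bearing (8 mm plate, F_u = 400 MPa): end bolts L_c = 53 − 30/2 = 38, R_n = min(1.2×38×8×400, 2.4×27×8×400) = 145.92 kN/bolt; interior L_c = 92 − 30 = 62, R_n = 207.36 kN/bolt. φR_n = 0.75 × (2×145.92 + 4×207.36) = 841.0 kN.
Tension rupture (net): A_n = (168 − 2×32)×8 = 832 mm² (U = 1.0, A_e = A_n). φR_n = 0.75 × 400 × 832 = 249.6 kN.
Governing: min(1208.4, 841.0, 249.6) = 249.6 kN → net-section rupture.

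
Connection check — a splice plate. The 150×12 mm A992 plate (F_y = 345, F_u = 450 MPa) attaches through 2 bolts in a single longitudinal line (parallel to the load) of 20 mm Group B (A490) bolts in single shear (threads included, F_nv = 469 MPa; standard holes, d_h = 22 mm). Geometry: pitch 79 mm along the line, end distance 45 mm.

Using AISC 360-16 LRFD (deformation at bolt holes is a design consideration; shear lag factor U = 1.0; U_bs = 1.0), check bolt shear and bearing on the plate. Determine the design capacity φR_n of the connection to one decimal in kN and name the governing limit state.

Bolt shear: A_b = π(20)²/4 = 314.16 mm². φR_n = 0.75 × 469 × 314.16 × 2 × 1 = 221.0 kN.
Bearing (12 mm plate, F_u = 450 MPa): end bolts L_c = 45 − 22/2 = 34, R_n = min(1.2×34×12×450, 2.4×20×12×450) = 220.32 kN/bolt; interior L_c = 79 − 22 = 57, R_n = 259.2 kN/bolt. φR_n = 0.75 × (1×220.32 + 1×259.2) = 359.6 kN.
Governing: min(221.0, 359.6) = 221.0 kN → bolt shear.

221.0 kN (bolt shear governs)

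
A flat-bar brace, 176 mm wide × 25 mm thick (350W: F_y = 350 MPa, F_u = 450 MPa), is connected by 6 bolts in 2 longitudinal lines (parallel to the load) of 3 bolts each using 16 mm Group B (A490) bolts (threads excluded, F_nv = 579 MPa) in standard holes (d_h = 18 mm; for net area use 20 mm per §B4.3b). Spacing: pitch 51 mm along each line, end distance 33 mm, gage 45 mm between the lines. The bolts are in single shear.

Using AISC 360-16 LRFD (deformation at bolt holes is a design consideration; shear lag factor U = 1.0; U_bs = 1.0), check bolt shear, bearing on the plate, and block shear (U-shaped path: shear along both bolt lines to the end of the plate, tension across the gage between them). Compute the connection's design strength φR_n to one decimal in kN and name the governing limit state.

Bolt shear: A_b = π(16)²/4 = 201.06 mm². φR_n = 0.75 × 579 × 201.06 × 6 × 1 = 523.9 kN.
Bearing (25 mm plate, F_u = 450 MPa): end bolts L_c = 33 − 18/2 = 24, R_n = min(1.2×24×25×450, 2.4×16×25×450) = 324 kN/bolt; interior L_c = 51 − 18 = 33, R_n = 432 kN/bolt. φR_n = 0.75 × (2×324 + 4×432) = 1782.0 kN.
Block shear: shear path 2×[33+2×51] = 2×135 mm, A_gv = 6750, A_nv = 2×(135 − 2.5×20)×25 = 4250 mm²; tension across gage: (45 − 1×20)×25 = 625 mm². R_n = min(0.6×450×4250, 0.6×350×6750) + 1.0×450×625 = min(1147.5, 1417.5) + 281.25 = 1428.8 kN. φR_n = 0.75 × 1428.8 = 1071.6 kN.
Governing: min(523.9, 1782.0, 1071.6) = 523.9 kN → bolt shear.

523.9 kN (bolt shear governs)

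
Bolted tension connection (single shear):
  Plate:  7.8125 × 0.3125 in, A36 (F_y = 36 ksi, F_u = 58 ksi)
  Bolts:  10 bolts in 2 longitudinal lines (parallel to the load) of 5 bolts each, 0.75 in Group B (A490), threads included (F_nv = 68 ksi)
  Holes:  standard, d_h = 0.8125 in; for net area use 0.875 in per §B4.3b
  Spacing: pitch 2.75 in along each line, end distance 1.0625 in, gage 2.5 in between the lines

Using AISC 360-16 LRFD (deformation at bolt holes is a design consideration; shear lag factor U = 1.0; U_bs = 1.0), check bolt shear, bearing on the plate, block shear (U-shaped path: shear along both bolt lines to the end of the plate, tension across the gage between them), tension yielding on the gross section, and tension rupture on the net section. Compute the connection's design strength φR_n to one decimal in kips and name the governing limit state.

Bolt shear: A_b = π(0.75)²/4 = 0.44179 in². φR_n = 0.75 × 68 × 0.44179 × 10 × 1 = 225.3 kips.
Bearing (0.3125 in plate, F_u = 58 ksi): end bolts L_c = 1.0625 − 0.8125/2 = 0.65625, R_n = min(1.2×0.65625×0.3125×58, 2.4×0.75×0.3125×58) = 14.273 kips/bolt; interior L_c = 2.75 − 0.8125 = 1.9375, R_n = 32.625 kips/bolt. φR_n = 0.75 × (2×14.273 + 8×32.625) = 217.2 kips.
Block shear: shear path 2×[1.0625+4×2.75] = 2×12.0625 in, A_gv = 7.5391, A_nv = 2×(12.0625 − 4.5×0.875)×0.3125 = 5.0781 in²; tension across gage: (2.5 − 1×0.875)×0.3125 = 0.50781 in². R_n = min(0.6×58×5.0781, 0.6×36×7.5391) + 1.0×58×0.50781 = min(176.72, 162.84) + 29.453 = 192.29 kips. φR_n = 0.75 × 192.29 = 144.2 kips.
Tension yield (gross): A_g = 7.8125×0.3125 = 2.4414 in². φR_n = 0.90 × 36 × 2.4414 = 79.1 kips.
Tension rupture (net): A_n = (7.8125 − 2×0.875)×0.3125 = 1.8945 in² (U = 1.0, A_e = A_n). φR_n = 0.75 × 58 × 1.8945 = 82.4 kips.
Governing: min(225.3, 217.2, 144.2, 79.1, 82.4) = 79.1 kips → gross-section yield.

79.1 kips (gross-section yield governs)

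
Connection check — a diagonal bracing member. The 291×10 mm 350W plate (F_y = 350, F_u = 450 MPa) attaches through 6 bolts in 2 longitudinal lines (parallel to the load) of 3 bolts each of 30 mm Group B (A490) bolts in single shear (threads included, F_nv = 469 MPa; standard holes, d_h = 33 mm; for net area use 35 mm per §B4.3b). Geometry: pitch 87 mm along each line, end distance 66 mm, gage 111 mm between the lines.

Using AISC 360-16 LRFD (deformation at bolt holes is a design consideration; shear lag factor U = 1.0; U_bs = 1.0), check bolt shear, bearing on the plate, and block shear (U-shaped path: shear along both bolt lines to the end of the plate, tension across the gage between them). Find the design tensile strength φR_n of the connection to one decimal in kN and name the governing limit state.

874.1 kN (block shear governs)

Bolt shear: A_b = π(30)²/4 = 706.86 mm². φR_n = 0.75 × 469 × 706.86 × 6 × 1 = 1491.8 kN.
Bearing (10 mm plate, F_u = 450 MPa): end bolts L_c = 66 − 33/2 = 49.5, R_n = min(1.2×49.5×10×450, 2.4×30×10×450) = 267.3 kN/bolt; interior L_c = 87 − 33 = 54, R_n = 291.6 kN/bolt. φR_n = 0.75 × (2×267.3 + 4×291.6) = 1275.8 kN.
Block shear: shear path 2×[66+2×87] = 2×240 mm, A_gv = 4800, A_nv = 2×(240 − 2.5×35)×10 = 3050 mm²; tension across gage: (111 − 1×35)×10 = 760 mm². R_n = min(0.6×450×3050, 0.6×350×4800) + 1.0×450×760 = min(823.5, 1008) + 342 = 1165.5 kN. φR_n = 0.75 × 1165.5 = 874.1 kN.
Governing: min(1491.8, 1275.8, 874.1) = 874.1 kN → block shear.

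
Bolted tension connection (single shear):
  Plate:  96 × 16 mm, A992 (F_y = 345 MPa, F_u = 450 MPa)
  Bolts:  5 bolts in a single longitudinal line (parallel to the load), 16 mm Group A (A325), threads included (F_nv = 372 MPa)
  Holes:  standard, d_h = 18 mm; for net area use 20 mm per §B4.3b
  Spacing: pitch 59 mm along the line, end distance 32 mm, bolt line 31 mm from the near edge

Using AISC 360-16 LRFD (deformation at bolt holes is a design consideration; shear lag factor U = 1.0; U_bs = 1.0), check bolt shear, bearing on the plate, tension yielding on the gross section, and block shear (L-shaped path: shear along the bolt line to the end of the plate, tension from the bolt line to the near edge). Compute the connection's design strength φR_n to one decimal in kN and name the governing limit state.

Bolt shear: A_b = π(16)²/4 = 201.06 mm². φR_n = 0.75 × 372 × 201.06 × 5 × 1 = 280.5 kN.
Bearing (16 mm plate, F_u = 450 MPa): end bolts L_c = 32 − 18/2 = 23, R_n = min(1.2×23×16×450, 2.4×16×16×450) = 198.72 kN/bolt; interior L_c = 59 − 18 = 41, R_n = 276.48 kN/bolt. φR_n = 0.75 × (1×198.72 + 4×276.48) = 978.5 kN.
Tension yield (gross): A_g = 96×16 = 1536 mm². φR_n = 0.90 × 345 × 1536 = 476.9 kN.
Block shear: shear path 1×[32+4×59] = 1×268 mm, A_gv = 4288, A_nv = 1×(268 − 4.5×20)×16 = 2848 mm²; tension to near edge: (31 − 0.5×20)×16 = 336 mm². R_n = min(0.6×450×2848, 0.6×345×4288) + 1.0×450×336 = min(768.96, 887.62) + 151.2 = 920.16 kN. φR_n = 0.75 × 920.16 = 690.1 kN.
Governing: min(280.5, 978.5, 476.9, 690.1) = 280.5 kN → bolt shear.

280.5 kN (bolt shear governs)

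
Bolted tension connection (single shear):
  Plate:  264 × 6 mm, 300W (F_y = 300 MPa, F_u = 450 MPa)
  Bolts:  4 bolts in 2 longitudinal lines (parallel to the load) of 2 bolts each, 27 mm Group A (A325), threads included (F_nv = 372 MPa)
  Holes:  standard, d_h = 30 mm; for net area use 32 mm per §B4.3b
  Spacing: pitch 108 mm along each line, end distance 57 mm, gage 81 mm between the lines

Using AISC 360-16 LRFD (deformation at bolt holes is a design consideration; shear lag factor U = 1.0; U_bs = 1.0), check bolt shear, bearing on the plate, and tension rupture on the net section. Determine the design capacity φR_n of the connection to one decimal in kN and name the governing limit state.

Bolt shear: A_b = π(27)²/4 = 572.56 mm². φR_n = 0.75 × 372 × 572.56 × 4 × 1 = 639.0 kN.
Bearing (6 mm plate, F_u = 450 MPa): end bolts L_c = 57 − 30/2 = 42, R_n = min(1.2×42×6×450, 2.4×27×6×450) = 136.08 kN/bolt; interior L_c = 108 − 30 = 78, R_n = 174.96 kN/bolt. φR_n = 0.75 × (2×136.08 + 2×174.96) = 466.6 kN.
Tension rupture (net): A_n = (264 − 2×32)×6 = 1200 mm² (U = 1.0, A_e = A_n). φR_n = 0.75 × 450 × 1200 = 405.0 kN.
Governing: min(639.0, 466.6, 405.0) = 405.0 kN → net-section rupture.

405.0 kN (net-section rupture governs)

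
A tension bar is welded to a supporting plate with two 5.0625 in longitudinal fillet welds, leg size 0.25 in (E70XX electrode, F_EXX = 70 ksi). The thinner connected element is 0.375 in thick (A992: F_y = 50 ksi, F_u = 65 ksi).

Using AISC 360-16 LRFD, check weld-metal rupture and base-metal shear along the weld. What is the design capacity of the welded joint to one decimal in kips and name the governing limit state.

Weld metal: throat = 0.707×0.25 = 0.17675 in, L = 2×5.0625 = 10.125 in. φR_n = 0.75 × 0.6 × 70 × 0.17675 × 10.125 = 56.4 kips.
Base metal shear (0.375 in plate): yield φR_n = 1.0×0.6×50×0.375×10.125 = 113.9 kips; rupture φR_n = 0.75×0.6×65×0.375×10.125 = 111.1 kips; take 111.1 kips (rupture).
Governing: min(56.4, 111.1) = 56.4 kips → weld metal.

56.4 kips (weld metal governs)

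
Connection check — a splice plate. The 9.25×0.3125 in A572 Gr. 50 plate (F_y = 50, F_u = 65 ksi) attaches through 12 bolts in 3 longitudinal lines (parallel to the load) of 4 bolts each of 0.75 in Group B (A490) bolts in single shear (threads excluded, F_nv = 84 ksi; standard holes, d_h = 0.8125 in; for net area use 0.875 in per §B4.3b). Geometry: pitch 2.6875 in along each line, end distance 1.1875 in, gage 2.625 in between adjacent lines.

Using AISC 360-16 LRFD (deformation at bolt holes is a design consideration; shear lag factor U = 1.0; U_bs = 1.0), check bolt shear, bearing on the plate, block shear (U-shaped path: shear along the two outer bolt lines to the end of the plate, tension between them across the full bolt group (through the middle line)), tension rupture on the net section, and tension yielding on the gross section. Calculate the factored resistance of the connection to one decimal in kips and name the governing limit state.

100.9 kips (net-section rupture governs)

Bolt shear: A_b = π(0.75)²/4 = 0.44179 in². φR_n = 0.75 × 84 × 0.44179 × 12 × 1 = 334.0 kips.
Bearing (0.3125 in plate, F_u = 65 ksi): end bolts L_c = 1.1875 − 0.8125/2 = 0.78125, R_n = min(1.2×0.78125×0.3125×65, 2.4×0.75×0.3125×65) = 19.043 kips/bolt; interior L_c = 2.6875 − 0.8125 = 1.875, R_n = 36.563 kips/bolt. φR_n = 0.75 × (3×19.043 + 9×36.563) = 289.6 kips.
Block shear: shear path 2×[1.1875+3×2.6875] = 2×9.25 in, A_gv = 5.7813, A_nv = 2×(9.25 − 3.5×0.875)×0.3125 = 3.8672 in²; tension across gage: (5.25 − 2×0.875)×0.3125 = 1.0938 in². R_n = min(0.6×65×3.8672, 0.6×50×5.7813) + 1.0×65×1.0938 = min(150.82, 173.44) + 71.097 = 221.92 kips. φR_n = 0.75 × 221.92 = 166.4 kips.
Tension rupture (net): A_n = (9.25 − 3×0.875)×0.3125 = 2.0703 in² (U = 1.0, A_e = A_n). φR_n = 0.75 × 65 × 2.0703 = 100.9 kips.
Tension yield (gross): A_g = 9.25×0.3125 = 2.8906 in². φR_n = 0.90 × 50 × 2.8906 = 130.1 kips.
Governing: min(334.0, 289.6, 166.4, 100.9, 130.1) = 100.9 kips → net-section rupture.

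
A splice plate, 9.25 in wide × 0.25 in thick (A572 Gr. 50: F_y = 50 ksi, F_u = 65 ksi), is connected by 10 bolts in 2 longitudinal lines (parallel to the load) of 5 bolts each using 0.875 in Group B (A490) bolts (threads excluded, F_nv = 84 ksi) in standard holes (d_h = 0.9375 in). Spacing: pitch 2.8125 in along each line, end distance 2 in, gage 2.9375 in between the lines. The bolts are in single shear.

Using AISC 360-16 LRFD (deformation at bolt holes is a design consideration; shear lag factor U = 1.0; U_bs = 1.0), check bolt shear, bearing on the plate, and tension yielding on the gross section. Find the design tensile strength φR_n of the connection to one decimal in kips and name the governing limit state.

104.1 kips (gross-section yield governs)

Bolt shear: A_b = π(0.875)²/4 = 0.60132 in². φR_n = 0.75 × 84 × 0.60132 × 10 × 1 = 378.8 kips.
Bearing (0.25 in plate, F_u = 65 ksi): end bolts L_c = 2 − 0.9375/2 = 1.53125, R_n = min(1.2×1.53125×0.25×65, 2.4×0.875×0.25×65) = 29.859 kips/bolt; interior L_c = 2.8125 − 0.9375 = 1.875, R_n = 34.125 kips/bolt. φR_n = 0.75 × (2×29.859 + 8×34.125) = 249.5 kips.
Tension yield (gross): A_g = 9.25×0.25 = 2.3125 in². φR_n = 0.90 × 50 × 2.3125 = 104.1 kips.
Governing: min(378.8, 249.5, 104.1) = 104.1 kips → gross-section yield.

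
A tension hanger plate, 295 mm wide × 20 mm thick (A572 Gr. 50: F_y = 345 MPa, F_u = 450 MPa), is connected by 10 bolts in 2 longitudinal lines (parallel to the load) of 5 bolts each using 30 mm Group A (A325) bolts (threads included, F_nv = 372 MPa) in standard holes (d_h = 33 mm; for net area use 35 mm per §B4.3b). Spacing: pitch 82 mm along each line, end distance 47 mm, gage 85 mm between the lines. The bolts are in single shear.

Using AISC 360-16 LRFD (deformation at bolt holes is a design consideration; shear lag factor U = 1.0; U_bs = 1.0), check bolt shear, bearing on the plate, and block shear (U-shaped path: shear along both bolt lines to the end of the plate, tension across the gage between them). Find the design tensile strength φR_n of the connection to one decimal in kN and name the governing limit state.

1972.1 kN (bolt shear governs)

Bolt shear: A_b = π(30)²/4 = 706.86 mm². φR_n = 0.75 × 372 × 706.86 × 10 × 1 = 1972.1 kN.
Bearing (20 mm plate, F_u = 450 MPa): end bolts L_c = 47 − 33/2 = 30.5, R_n = min(1.2×30.5×20×450, 2.4×30×20×450) = 329.4 kN/bolt; interior L_c = 82 − 33 = 49, R_n = 529.2 kN/bolt. φR_n = 0.75 × (2×329.4 + 8×529.2) = 3669.3 kN.
Block shear: shear path 2×[47+4×82] = 2×375 mm, A_gv = 15000, A_nv = 2×(375 − 4.5×35)×20 = 8700 mm²; tension across gage: (85 − 1×35)×20 = 1000 mm². R_n = min(0.6×450×8700, 0.6×345×15000) + 1.0×450×1000 = min(2349, 3105) + 450 = 2799 kN. φR_n = 0.75 × 2799 = 2099.3 kN.
Governing: min(1972.1, 3669.3, 2099.3) = 1972.1 kN → bolt shear.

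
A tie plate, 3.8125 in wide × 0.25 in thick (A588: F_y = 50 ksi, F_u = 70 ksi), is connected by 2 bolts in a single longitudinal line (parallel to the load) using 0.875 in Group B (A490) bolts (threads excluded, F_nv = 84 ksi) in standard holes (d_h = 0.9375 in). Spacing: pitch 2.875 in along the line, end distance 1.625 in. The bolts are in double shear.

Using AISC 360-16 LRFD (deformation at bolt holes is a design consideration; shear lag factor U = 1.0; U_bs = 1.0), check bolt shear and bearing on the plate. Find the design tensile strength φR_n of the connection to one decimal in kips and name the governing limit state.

45.8 kips (bearing governs)

Bolt shear: A_b = π(0.875)²/4 = 0.60132 in². φR_n = 0.75 × 84 × 0.60132 × 2 × 2 = 151.5 kips.
Bearing (0.25 in plate, F_u = 70 ksi): end bolts L_c = 1.625 − 0.9375/2 = 1.15625, R_n = min(1.2×1.15625×0.25×70, 2.4×0.875×0.25×70) = 24.281 kips/bolt; interior L_c = 2.875 − 0.9375 = 1.9375, R_n = 36.75 kips/bolt. φR_n = 0.75 × (1×24.281 + 1×36.75) = 45.8 kips.
Governing: min(151.5, 45.8) = 45.8 kips → bearing.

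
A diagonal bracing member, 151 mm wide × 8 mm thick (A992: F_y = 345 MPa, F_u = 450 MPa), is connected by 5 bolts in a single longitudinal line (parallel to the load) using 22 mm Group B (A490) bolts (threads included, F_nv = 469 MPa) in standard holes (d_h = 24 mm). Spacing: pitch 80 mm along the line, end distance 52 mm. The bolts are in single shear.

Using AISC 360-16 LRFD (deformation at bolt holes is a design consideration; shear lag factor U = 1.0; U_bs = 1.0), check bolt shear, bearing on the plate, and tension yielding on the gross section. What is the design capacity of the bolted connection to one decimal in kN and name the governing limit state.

Bolt shear: A_b = π(22)²/4 = 380.13 mm². φR_n = 0.75 × 469 × 380.13 × 5 × 1 = 668.6 kN.
Bearing (8 mm plate, F_u = 450 MPa): end bolts L_c = 52 − 24/2 = 40, R_n = min(1.2×40×8×450, 2.4×22×8×450) = 172.8 kN/bolt; interior L_c = 80 − 24 = 56, R_n = 190.08 kN/bolt. φR_n = 0.75 × (1×172.8 + 4×190.08) = 699.8 kN.
Tension yield (gross): A_g = 151×8 = 1208 mm². φR_n = 0.90 × 345 × 1208 = 375.1 kN.
Governing: min(668.6, 699.8, 375.1) = 375.1 kN → gross-section yield.

375.1 kN (gross-section yield governs)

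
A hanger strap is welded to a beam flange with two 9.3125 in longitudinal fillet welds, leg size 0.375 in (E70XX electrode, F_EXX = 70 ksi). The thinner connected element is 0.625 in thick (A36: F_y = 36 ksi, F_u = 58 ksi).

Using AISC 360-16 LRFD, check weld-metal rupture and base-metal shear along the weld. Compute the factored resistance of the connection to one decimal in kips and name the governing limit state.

155.5 kips (weld metal governs)

Weld metal: throat = 0.707×0.375 = 0.26513 in, L = 2×9.3125 = 18.625 in. φR_n = 0.75 × 0.6 × 70 × 0.26513 × 18.625 = 155.5 kips.
Base metal shear (0.625 in plate): yield φR_n = 1.0×0.6×36×0.625×18.625 = 251.4 kips; rupture φR_n = 0.75×0.6×58×0.625×18.625 = 303.8 kips; take 251.4 kips (yield).
Governing: min(155.5, 251.4) = 155.5 kips → weld metal.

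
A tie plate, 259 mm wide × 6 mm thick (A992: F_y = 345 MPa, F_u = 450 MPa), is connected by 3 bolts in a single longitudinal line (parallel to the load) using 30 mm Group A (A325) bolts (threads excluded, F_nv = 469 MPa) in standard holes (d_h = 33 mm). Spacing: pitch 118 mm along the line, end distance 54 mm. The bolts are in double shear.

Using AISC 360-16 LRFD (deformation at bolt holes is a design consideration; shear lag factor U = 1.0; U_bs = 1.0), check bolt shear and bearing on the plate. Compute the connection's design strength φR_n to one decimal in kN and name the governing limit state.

382.7 kN (bearing governs)

Bolt shear: A_b = π(30)²/4 = 706.86 mm². φR_n = 0.75 × 469 × 706.86 × 3 × 2 = 1491.8 kN.
Bearing (6 mm plate, F_u = 450 MPa): end bolts L_c = 54 − 33/2 = 37.5, R_n = min(1.2×37.5×6×450, 2.4×30×6×450) = 121.5 kN/bolt; interior L_c = 118 − 33 = 85, R_n = 194.4 kN/bolt. φR_n = 0.75 × (1×121.5 + 2×194.4) = 382.7 kN.
Governing: min(1491.8, 382.7) = 382.7 kN → bearing.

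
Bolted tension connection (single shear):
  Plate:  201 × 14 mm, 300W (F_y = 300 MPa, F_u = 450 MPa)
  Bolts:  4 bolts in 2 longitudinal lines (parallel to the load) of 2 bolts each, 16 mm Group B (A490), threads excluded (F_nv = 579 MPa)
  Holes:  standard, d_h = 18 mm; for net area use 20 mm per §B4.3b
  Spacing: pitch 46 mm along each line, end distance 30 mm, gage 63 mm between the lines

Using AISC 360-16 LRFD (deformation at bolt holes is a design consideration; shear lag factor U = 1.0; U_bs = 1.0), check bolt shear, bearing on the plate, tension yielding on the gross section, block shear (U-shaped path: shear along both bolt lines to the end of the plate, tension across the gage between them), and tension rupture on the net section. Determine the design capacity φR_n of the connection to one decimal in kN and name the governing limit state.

349.2 kN (bolt shear governs)

Bolt shear: A_b = π(16)²/4 = 201.06 mm². φR_n = 0.75 × 579 × 201.06 × 4 × 1 = 349.2 kN.
Bearing (14 mm plate, F_u = 450 MPa): end bolts L_c = 30 − 18/2 = 21, R_n = min(1.2×21×14×450, 2.4×16×14×450) = 158.76 kN/bolt; interior L_c = 46 − 18 = 28, R_n = 211.68 kN/bolt. φR_n = 0.75 × (2×158.76 + 2×211.68) = 555.7 kN.
Tension yield (gross): A_g = 201×14 = 2814 mm². φR_n = 0.90 × 300 × 2814 = 759.8 kN.
Block shear: shear path 2×[30+1×46] = 2×76 mm, A_gv = 2128, A_nv = 2×(76 − 1.5×20)×14 = 1288 mm²; tension across gage: (63 − 1×20)×14 = 602 mm². R_n = min(0.6×450×1288, 0.6×300×2128) + 1.0×450×602 = min(347.76, 383.04) + 270.9 = 618.66 kN. φR_n = 0.75 × 618.66 = 464.0 kN.
Tension rupture (net): A_n = (201 − 2×20)×14 = 2254 mm² (U = 1.0, A_e = A_n). φR_n = 0.75 × 450 × 2254 = 760.7 kN.
Governing: min(349.2, 555.7, 759.8, 464.0, 760.7) = 349.2 kN → bolt shear.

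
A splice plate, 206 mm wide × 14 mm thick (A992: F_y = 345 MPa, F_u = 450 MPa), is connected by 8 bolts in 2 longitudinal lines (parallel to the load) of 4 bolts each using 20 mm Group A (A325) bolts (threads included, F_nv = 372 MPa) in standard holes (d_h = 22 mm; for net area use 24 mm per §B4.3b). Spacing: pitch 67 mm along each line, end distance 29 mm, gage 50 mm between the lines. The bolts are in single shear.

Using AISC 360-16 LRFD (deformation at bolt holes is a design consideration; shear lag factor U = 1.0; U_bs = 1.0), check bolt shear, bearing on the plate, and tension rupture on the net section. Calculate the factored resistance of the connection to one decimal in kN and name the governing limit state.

Bolt shear: A_b = π(20)²/4 = 314.16 mm². φR_n = 0.75 × 372 × 314.16 × 8 × 1 = 701.2 kN.
Bearing (14 mm plate, F_u = 450 MPa): end bolts L_c = 29 − 22/2 = 18, R_n = min(1.2×18×14×450, 2.4×20×14×450) = 136.08 kN/bolt; interior L_c = 67 − 22 = 45, R_n = 302.4 kN/bolt. φR_n = 0.75 × (2×136.08 + 6×302.4) = 1564.9 kN.
Tension rupture (net): A_n = (206 − 2×24)×14 = 2212 mm² (U = 1.0, A_e = A_n). φR_n = 0.75 × 450 × 2212 = 746.6 kN.
Governing: min(701.2, 1564.9, 746.6) = 701.2 kN → bolt shear.

701.2 kN (bolt shear governs)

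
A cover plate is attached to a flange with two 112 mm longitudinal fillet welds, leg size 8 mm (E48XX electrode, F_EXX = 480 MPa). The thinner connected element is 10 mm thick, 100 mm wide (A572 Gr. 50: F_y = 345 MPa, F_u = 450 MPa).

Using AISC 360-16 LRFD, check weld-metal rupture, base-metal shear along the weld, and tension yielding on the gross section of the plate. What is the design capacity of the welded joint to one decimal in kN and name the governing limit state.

Weld metal: throat = 0.707×8 = 5.656 mm, L = 2×112 = 224 mm. φR_n = 0.75 × 0.6 × 480 × 5.656 × 224 = 273.7 kN.
Base metal shear (10 mm plate): yield φR_n = 1.0×0.6×345×10×224 = 463.7 kN; rupture φR_n = 0.75×0.6×450×10×224 = 453.6 kN; take 453.6 kN (rupture).
Tension yield (gross): A_g = 100×10 = 1000 mm². φR_n = 0.90 × 345 × 1000 = 310.5 kN.
Governing: min(273.7, 453.6, 310.5) = 273.7 kN → weld metal.

273.7 kN (weld metal governs)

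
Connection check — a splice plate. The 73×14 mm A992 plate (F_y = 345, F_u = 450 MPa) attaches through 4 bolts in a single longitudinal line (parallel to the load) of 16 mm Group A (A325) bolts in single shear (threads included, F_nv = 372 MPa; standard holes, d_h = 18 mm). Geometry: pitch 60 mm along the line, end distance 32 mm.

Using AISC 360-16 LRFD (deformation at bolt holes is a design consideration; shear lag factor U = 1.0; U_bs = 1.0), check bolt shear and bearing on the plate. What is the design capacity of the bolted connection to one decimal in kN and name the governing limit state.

Bolt shear: A_b = π(16)²/4 = 201.06 mm². φR_n = 0.75 × 372 × 201.06 × 4 × 1 = 224.4 kN.
Bearing (14 mm plate, F_u = 450 MPa): end bolts L_c = 32 − 18/2 = 23, R_n = min(1.2×23×14×450, 2.4×16×14×450) = 173.88 kN/bolt; interior L_c = 60 − 18 = 42, R_n = 241.92 kN/bolt. φR_n = 0.75 × (1×173.88 + 3×241.92) = 674.7 kN.
Governing: min(224.4, 674.7) = 224.4 kN → bolt shear.

224.4 kN (bolt shear governs)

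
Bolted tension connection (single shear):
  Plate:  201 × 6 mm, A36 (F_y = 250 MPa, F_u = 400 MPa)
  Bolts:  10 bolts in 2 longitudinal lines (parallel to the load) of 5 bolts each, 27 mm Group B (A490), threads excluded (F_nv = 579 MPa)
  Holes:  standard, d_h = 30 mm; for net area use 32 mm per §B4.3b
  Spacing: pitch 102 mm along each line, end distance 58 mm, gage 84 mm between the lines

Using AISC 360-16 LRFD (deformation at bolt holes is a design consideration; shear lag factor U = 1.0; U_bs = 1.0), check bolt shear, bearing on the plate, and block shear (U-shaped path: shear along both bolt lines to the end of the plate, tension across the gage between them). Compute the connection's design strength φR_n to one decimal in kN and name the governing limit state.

722.7 kN (block shear governs)

Bolt shear: A_b = π(27)²/4 = 572.56 mm². φR_n = 0.75 × 579 × 572.56 × 10 × 1 = 2486.3 kN.
Bearing (6 mm plate, F_u = 400 MPa): end bolts L_c = 58 − 30/2 = 43, R_n = min(1.2×43×6×400, 2.4×27×6×400) = 123.84 kN/bolt; interior L_c = 102 − 30 = 72, R_n = 155.52 kN/bolt. φR_n = 0.75 × (2×123.84 + 8×155.52) = 1118.9 kN.
Block shear: shear path 2×[58+4×102] = 2×466 mm, A_gv = 5592, A_nv = 2×(466 − 4.5×32)×6 = 3864 mm²; tension across gage: (84 − 1×32)×6 = 312 mm². R_n = min(0.6×400×3864, 0.6×250×5592) + 1.0×400×312 = min(927.36, 838.8) + 124.8 = 963.6 kN. φR_n = 0.75 × 963.6 = 722.7 kN.
Governing: min(2486.3, 1118.9, 722.7) = 722.7 kN → block shear.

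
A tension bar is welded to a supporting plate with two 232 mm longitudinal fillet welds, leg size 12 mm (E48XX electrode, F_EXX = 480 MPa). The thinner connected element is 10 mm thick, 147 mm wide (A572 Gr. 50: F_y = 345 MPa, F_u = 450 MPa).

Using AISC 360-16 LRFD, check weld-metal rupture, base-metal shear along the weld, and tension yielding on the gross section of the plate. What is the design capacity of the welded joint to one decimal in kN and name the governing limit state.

Weld metal: throat = 0.707×12 = 8.484 mm, L = 2×232 = 464 mm. φR_n = 0.75 × 0.6 × 480 × 8.484 × 464 = 850.3 kN.
Base metal shear (10 mm plate): yield φR_n = 1.0×0.6×345×10×464 = 960.5 kN; rupture φR_n = 0.75×0.6×450×10×464 = 939.6 kN; take 939.6 kN (rupture).
Tension yield (gross): A_g = 147×10 = 1470 mm². φR_n = 0.90 × 345 × 1470 = 456.4 kN.
Governing: min(850.3, 939.6, 456.4) = 456.4 kN → gross-section yield.

456.4 kN (gross-section yield governs)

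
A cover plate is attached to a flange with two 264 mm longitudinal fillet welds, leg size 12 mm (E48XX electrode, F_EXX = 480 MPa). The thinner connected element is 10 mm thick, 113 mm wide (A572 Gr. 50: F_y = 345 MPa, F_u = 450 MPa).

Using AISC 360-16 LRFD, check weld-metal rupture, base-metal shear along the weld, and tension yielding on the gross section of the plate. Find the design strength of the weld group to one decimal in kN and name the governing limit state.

Weld metal: throat = 0.707×12 = 8.484 mm, L = 2×264 = 528 mm. φR_n = 0.75 × 0.6 × 480 × 8.484 × 528 = 967.6 kN.
Base metal shear (10 mm plate): yield φR_n = 1.0×0.6×345×10×528 = 1093.0 kN; rupture φR_n = 0.75×0.6×450×10×528 = 1069.2 kN; take 1069.2 kN (rupture).
Tension yield (gross): A_g = 113×10 = 1130 mm². φR_n = 0.90 × 345 × 1130 = 350.9 kN.
Governing: min(967.6, 1069.2, 350.9) = 350.9 kN → gross-section yield.

350.9 kN (gross-section yield governs)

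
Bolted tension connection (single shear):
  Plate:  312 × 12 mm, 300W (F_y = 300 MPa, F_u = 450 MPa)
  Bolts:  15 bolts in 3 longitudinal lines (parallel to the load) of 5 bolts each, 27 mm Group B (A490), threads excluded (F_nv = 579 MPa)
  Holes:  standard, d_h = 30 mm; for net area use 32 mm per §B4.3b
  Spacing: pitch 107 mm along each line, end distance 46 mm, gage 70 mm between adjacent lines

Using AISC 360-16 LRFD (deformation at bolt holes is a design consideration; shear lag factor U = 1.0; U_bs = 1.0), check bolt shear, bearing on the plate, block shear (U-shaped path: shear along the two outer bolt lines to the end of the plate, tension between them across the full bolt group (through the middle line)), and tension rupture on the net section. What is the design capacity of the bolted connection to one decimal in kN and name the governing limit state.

874.8 kN (net-section rupture governs)

Bolt shear: A_b = π(27)²/4 = 572.56 mm². φR_n = 0.75 × 579 × 572.56 × 15 × 1 = 3729.5 kN.
Bearing (12 mm plate, F_u = 450 MPa): end bolts L_c = 46 − 30/2 = 31, R_n = min(1.2×31×12×450, 2.4×27×12×450) = 200.88 kN/bolt; interior L_c = 107 − 30 = 77, R_n = 349.92 kN/bolt. φR_n = 0.75 × (3×200.88 + 12×349.92) = 3601.3 kN.
Block shear: shear path 2×[46+4×107] = 2×474 mm, A_gv = 11376, A_nv = 2×(474 − 4.5×32)×12 = 7920 mm²; tension across gage: (140 − 2×32)×12 = 912 mm². R_n = min(0.6×450×7920, 0.6×300×11376) + 1.0×450×912 = min(2138.4, 2047.7) + 410.4 = 2458.1 kN. φR_n = 0.75 × 2458.1 = 1843.6 kN.
Tension rupture (net): A_n = (312 − 3×32)×12 = 2592 mm² (U = 1.0, A_e = A_n). φR_n = 0.75 × 450 × 2592 = 874.8 kN.
Governing: min(3729.5, 3601.3, 1843.6, 874.8) = 874.8 kN → net-section rupture.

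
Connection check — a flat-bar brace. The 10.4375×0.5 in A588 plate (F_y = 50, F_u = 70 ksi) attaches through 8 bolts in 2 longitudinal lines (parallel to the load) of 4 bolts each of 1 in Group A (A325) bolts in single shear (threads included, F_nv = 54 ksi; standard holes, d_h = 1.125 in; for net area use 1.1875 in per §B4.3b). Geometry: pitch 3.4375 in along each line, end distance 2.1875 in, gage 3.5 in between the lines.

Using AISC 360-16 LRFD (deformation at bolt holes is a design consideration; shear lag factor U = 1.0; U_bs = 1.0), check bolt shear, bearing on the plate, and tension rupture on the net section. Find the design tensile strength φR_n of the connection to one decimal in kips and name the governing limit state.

Bolt shear: A_b = π(1)²/4 = 0.7854 in². φR_n = 0.75 × 54 × 0.7854 × 8 × 1 = 254.5 kips.
Bearing (0.5 in plate, F_u = 70 ksi): end bolts L_c = 2.1875 − 1.125/2 = 1.625, R_n = min(1.2×1.625×0.5×70, 2.4×1×0.5×70) = 68.25 kips/bolt; interior L_c = 3.4375 − 1.125 = 2.3125, R_n = 84 kips/bolt. φR_n = 0.75 × (2×68.25 + 6×84) = 480.4 kips.
Tension rupture (net): A_n = (10.4375 − 2×1.1875)×0.5 = 4.0313 in² (U = 1.0, A_e = A_n). φR_n = 0.75 × 70 × 4.0313 = 211.6 kips.
Governing: min(254.5, 480.4, 211.6) = 211.6 kips → net-section rupture.

211.6 kips (net-section rupture governs)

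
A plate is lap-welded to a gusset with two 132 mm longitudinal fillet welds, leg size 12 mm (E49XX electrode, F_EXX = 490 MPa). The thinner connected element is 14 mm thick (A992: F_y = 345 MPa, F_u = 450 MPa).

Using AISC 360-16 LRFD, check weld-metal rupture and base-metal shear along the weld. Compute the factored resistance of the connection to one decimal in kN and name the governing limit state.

Weld metal: throat = 0.707×12 = 8.484 mm, L = 2×132 = 264 mm. φR_n = 0.75 × 0.6 × 490 × 8.484 × 264 = 493.9 kN.
Base metal shear (14 mm plate): yield φR_n = 1.0×0.6×345×14×264 = 765.1 kN; rupture φR_n = 0.75×0.6×450×14×264 = 748.4 kN; take 748.4 kN (rupture).
Governing: min(493.9, 748.4) = 493.9 kN → weld metal.

493.9 kN (weld metal governs)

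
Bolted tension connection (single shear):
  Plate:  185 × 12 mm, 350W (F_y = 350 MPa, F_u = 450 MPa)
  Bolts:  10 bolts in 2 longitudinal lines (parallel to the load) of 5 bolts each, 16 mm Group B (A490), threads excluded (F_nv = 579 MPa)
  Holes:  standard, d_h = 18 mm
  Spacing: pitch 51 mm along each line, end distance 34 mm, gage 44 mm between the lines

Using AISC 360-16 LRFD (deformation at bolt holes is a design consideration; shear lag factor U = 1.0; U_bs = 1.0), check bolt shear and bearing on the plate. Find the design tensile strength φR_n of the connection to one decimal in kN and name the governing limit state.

873.1 kN (bolt shear governs)

Bolt shear: A_b = π(16)²/4 = 201.06 mm². φR_n = 0.75 × 579 × 201.06 × 10 × 1 = 873.1 kN.
Bearing (12 mm plate, F_u = 450 MPa): end bolts L_c = 34 − 18/2 = 25, R_n = min(1.2×25×12×450, 2.4×16×12×450) = 162 kN/bolt; interior L_c = 51 − 18 = 33, R_n = 207.36 kN/bolt. φR_n = 0.75 × (2×162 + 8×207.36) = 1487.2 kN.
Governing: min(873.1, 1487.2) = 873.1 kN → bolt shear.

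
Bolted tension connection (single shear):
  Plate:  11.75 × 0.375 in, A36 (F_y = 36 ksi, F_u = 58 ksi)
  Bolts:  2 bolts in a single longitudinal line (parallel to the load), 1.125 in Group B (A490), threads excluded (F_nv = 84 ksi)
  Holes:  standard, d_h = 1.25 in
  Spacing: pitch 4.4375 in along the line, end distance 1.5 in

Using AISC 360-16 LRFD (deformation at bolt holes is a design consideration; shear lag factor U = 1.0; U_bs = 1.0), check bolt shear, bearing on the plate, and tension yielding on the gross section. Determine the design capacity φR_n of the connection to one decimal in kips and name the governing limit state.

Bolt shear: A_b = π(1.125)²/4 = 0.99402 in². φR_n = 0.75 × 84 × 0.99402 × 2 × 1 = 125.2 kips.
Bearing (0.375 in plate, F_u = 58 ksi): end bolts L_c = 1.5 − 1.25/2 = 0.875, R_n = min(1.2×0.875×0.375×58, 2.4×1.125×0.375×58) = 22.838 kips/bolt; interior L_c = 4.4375 − 1.25 = 3.1875, R_n = 58.725 kips/bolt. φR_n = 0.75 × (1×22.838 + 1×58.725) = 61.2 kips.
Tension yield (gross): A_g = 11.75×0.375 = 4.4063 in². φR_n = 0.90 × 36 × 4.4063 = 142.8 kips.
Governing: min(125.2, 61.2, 142.8) = 61.2 kips → bearing.

61.2 kips (bearing governs)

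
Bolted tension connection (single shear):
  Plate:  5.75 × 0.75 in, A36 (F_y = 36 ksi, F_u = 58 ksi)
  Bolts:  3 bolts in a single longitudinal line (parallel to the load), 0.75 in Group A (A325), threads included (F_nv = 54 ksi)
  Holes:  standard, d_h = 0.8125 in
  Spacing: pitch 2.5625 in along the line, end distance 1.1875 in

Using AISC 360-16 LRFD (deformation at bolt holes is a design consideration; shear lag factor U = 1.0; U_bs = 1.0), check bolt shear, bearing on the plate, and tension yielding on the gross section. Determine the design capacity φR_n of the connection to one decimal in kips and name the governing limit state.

Bolt shear: A_b = π(0.75)²/4 = 0.44179 in². φR_n = 0.75 × 54 × 0.44179 × 3 × 1 = 53.7 kips.
Bearing (0.75 in plate, F_u = 58 ksi): end bolts L_c = 1.1875 − 0.8125/2 = 0.78125, R_n = min(1.2×0.78125×0.75×58, 2.4×0.75×0.75×58) = 40.781 kips/bolt; interior L_c = 2.5625 − 0.8125 = 1.75, R_n = 78.3 kips/bolt. φR_n = 0.75 × (1×40.781 + 2×78.3) = 148.0 kips.
Tension yield (gross): A_g = 5.75×0.75 = 4.3125 in². φR_n = 0.90 × 36 × 4.3125 = 139.7 kips.
Governing: min(53.7, 148.0, 139.7) = 53.7 kips → bolt shear.

53.7 kips (bolt shear governs)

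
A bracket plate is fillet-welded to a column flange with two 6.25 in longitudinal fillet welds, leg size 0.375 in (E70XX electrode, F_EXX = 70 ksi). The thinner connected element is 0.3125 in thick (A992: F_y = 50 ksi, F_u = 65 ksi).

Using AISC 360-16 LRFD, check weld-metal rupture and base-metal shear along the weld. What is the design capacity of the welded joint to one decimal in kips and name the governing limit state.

Weld metal: throat = 0.707×0.375 = 0.26513 in, L = 2×6.25 = 12.5 in. φR_n = 0.75 × 0.6 × 70 × 0.26513 × 12.5 = 104.4 kips.
Base metal shear (0.3125 in plate): yield φR_n = 1.0×0.6×50×0.3125×12.5 = 117.2 kips; rupture φR_n = 0.75×0.6×65×0.3125×12.5 = 114.3 kips; take 114.3 kips (rupture).
Governing: min(104.4, 114.3) = 104.4 kips → weld metal.

104.4 kips (weld metal governs)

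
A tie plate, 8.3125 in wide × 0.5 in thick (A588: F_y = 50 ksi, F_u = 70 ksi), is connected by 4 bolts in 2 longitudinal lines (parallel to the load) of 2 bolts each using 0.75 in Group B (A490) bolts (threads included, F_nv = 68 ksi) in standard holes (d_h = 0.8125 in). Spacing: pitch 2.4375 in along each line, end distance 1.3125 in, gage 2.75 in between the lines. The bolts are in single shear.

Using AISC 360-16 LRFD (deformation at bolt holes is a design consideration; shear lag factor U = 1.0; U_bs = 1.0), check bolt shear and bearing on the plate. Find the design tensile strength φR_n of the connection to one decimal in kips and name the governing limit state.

90.1 kips (bolt shear governs)

Bolt shear: A_b = π(0.75)²/4 = 0.44179 in². φR_n = 0.75 × 68 × 0.44179 × 4 × 1 = 90.1 kips.
Bearing (0.5 in plate, F_u = 70 ksi): end bolts L_c = 1.3125 − 0.8125/2 = 0.90625, R_n = min(1.2×0.90625×0.5×70, 2.4×0.75×0.5×70) = 38.063 kips/bolt; interior L_c = 2.4375 − 0.8125 = 1.625, R_n = 63 kips/bolt. φR_n = 0.75 × (2×38.063 + 2×63) = 151.6 kips.
Governing: min(90.1, 151.6) = 90.1 kips → bolt shear.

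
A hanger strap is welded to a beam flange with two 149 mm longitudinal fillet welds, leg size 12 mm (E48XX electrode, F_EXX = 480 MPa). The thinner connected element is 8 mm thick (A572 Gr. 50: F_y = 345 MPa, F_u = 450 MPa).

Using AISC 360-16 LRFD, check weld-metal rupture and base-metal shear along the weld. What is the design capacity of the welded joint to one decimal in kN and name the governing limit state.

482.8 kN (base-metal shear governs)

Weld metal: throat = 0.707×12 = 8.484 mm, L = 2×149 = 298 mm. φR_n = 0.75 × 0.6 × 480 × 8.484 × 298 = 546.1 kN.
Base metal shear (8 mm plate): yield φR_n = 1.0×0.6×345×8×298 = 493.5 kN; rupture φR_n = 0.75×0.6×450×8×298 = 482.8 kN; take 482.8 kN (rupture).
Governing: min(546.1, 482.8) = 482.8 kN → base-metal shear.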